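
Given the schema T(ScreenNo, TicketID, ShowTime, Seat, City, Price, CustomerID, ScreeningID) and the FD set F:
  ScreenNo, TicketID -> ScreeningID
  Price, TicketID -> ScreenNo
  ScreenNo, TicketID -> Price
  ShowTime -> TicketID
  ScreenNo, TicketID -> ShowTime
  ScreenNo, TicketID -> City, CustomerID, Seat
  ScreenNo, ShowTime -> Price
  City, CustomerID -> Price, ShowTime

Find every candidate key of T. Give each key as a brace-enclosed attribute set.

Closure of {City, CustomerID} is {City, CustomerID, Price, ScreenNo, ScreeningID, Seat, ShowTime, TicketID}, the whole schema; {City, CustomerID} is a candidate key.
Closure of {Price, ShowTime} is {City, CustomerID, Price, ScreenNo, ScreeningID, Seat, ShowTime, TicketID}, the whole schema; {Price, ShowTime} is a candidate key.
Closure of {Price, TicketID} is {City, CustomerID, Price, ScreenNo, ScreeningID, Seat, ShowTime, TicketID}, the whole schema; {Price, TicketID} is a candidate key.
Closure of {ScreenNo, ShowTime} is {City, CustomerID, Price, ScreenNo, ScreeningID, Seat, ShowTime, TicketID}, the whole schema; {ScreenNo, ShowTime} is a candidate key.
Closure of {ScreenNo, TicketID} is {City, CustomerID, Price, ScreenNo, ScreeningID, Seat, ShowTime, TicketID}, the whole schema; {ScreenNo, TicketID} is a candidate key.
These are minimal and exhaustive — every other superkey contains one of them.

{City, CustomerID}, {Price, ShowTime}, {Price, TicketID}, {ScreenNo, ShowTime}, {ScreenNo, TicketID}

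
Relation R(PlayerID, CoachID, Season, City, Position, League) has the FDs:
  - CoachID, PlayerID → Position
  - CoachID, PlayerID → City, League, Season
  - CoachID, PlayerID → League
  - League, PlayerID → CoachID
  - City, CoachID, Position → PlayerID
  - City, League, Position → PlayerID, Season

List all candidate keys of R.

{City, CoachID, Position}, {City, League, Position}, {CoachID, PlayerID}, {League, PlayerID}

{CoachID, PlayerID} is a candidate key since {CoachID, PlayerID}⁺ = {City, CoachID, League, PlayerID, Position, Season} covers every attribute.
{League, PlayerID} is a candidate key since {League, PlayerID}⁺ = {City, CoachID, League, PlayerID, Position, Season} covers every attribute.
{City, CoachID, Position} is a candidate key since {City, CoachID, Position}⁺ = {City, CoachID, League, PlayerID, Position, Season} covers every attribute.
{City, League, Position} is a candidate key since {City, League, Position}⁺ = {City, CoachID, League, PlayerID, Position, Season} covers every attribute.
Any other superkey properly contains one of these, so there are no further candidate keys.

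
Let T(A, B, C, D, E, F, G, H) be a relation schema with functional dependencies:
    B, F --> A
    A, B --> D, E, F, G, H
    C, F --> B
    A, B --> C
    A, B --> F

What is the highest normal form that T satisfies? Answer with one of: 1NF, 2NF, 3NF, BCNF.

BCNF

Candidate keys: {A, B}, {B, F}, {C, F}. Prime attributes: {A, B, C, F}.
The left-hand side of every FD is a superkey, so BCNF is satisfied.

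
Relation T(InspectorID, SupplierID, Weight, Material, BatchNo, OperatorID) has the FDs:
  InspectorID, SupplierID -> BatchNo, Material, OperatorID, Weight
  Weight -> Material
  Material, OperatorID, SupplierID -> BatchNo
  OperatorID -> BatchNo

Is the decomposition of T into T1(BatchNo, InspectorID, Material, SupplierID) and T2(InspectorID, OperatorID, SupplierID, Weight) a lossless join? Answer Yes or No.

Yes

Common attributes: {InspectorID, SupplierID}; their closure is {BatchNo, InspectorID, Material, OperatorID, SupplierID, Weight}.
T1 is contained in that closure, so T1 ∩ T2 -> T1 holds and the join is lossless.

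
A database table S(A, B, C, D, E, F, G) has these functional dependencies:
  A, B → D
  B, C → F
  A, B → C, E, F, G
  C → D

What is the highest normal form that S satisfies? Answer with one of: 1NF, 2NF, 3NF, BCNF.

2NF

Candidate key: {A, B}. Prime attributes: {A, B}.
B, C → F breaks BCNF: {B, C}⁺ = {B, C, D, F}, so {B, C} is not a superkey.
B, C → F determines the non-prime attribute {F} from a non-superkey — 3NF is violated.
No proper subset of a key has a non-prime attribute in its closure, so there is no partial dependency; 2NF holds.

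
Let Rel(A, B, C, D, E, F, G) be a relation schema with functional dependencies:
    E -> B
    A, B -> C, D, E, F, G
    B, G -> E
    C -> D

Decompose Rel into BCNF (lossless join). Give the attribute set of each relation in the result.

{A, C, E, F, G}; {B, E}; {C, D}

Candidate keys of the original relation: {A, B}, {A, E}.
{A, B, C, D, E, F, G}: {E} determines {B, E} here but is not a superkey — split on E -> B, giving {B, E} and {A, C, D, E, F, G}.
{B, E} is in BCNF.
{A, C, D, E, F, G}: {C} determines {C, D} here but is not a superkey — split on C -> D, giving {C, D} and {A, C, E, F, G}.
{C, D} is in BCNF.
{A, C, E, F, G} is in BCNF.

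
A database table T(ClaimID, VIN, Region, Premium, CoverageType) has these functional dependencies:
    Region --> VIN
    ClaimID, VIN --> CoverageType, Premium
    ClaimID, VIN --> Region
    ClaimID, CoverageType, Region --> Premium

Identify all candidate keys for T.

{ClaimID} never appears on the right of any FD, so every key must include it.
{ClaimID, Region}⁺ = {ClaimID, CoverageType, Premium, Region, VIN}, which is every attribute, so {ClaimID, Region} is a candidate key.
{ClaimID, VIN}⁺ = {ClaimID, CoverageType, Premium, Region, VIN}, which is every attribute, so {ClaimID, VIN} is a candidate key.
These are minimal and exhaustive — every other superkey contains one of them.

{ClaimID, Region}, {ClaimID, VIN}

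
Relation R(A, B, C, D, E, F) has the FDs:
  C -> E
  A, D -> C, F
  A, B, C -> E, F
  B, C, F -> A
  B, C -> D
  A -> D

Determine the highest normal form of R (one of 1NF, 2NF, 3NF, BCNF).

Candidate keys: {A, B}, {B, C, F}. Prime attributes: {A, B, C, F}.
For C -> E we have {C}⁺ = {C, E}; {C} is not a superkey, so BCNF fails.
C -> E determines the non-prime attribute {E} from a non-superkey — 3NF is violated.
{A} is a proper subset of the key {A, B}, and {A}⁺ contains the non-prime attributes {D, E} — a partial dependency, so 2NF is violated.

1NF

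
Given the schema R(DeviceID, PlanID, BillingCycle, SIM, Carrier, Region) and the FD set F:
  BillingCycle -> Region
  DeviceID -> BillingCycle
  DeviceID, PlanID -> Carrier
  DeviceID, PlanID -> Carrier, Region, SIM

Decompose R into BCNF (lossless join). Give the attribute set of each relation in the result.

Candidate key of the original relation: {DeviceID, PlanID}.
{BillingCycle, Carrier, DeviceID, PlanID, Region, SIM}: {BillingCycle} determines {BillingCycle, Region} here but is not a superkey — split on BillingCycle -> Region, giving {BillingCycle, Region} and {BillingCycle, Carrier, DeviceID, PlanID, SIM}.
{BillingCycle, Region}: every determinant is a superkey — BCNF.
{BillingCycle, Carrier, DeviceID, PlanID, SIM}: {DeviceID} determines {BillingCycle, DeviceID} here but is not a superkey — split on DeviceID -> BillingCycle, giving {BillingCycle, DeviceID} and {Carrier, DeviceID, PlanID, SIM}.
{BillingCycle, DeviceID}: every determinant is a superkey — BCNF.
{Carrier, DeviceID, PlanID, SIM}: every determinant is a superkey — BCNF.

{BillingCycle, DeviceID}; {BillingCycle, Region}; {Carrier, DeviceID, PlanID, SIM}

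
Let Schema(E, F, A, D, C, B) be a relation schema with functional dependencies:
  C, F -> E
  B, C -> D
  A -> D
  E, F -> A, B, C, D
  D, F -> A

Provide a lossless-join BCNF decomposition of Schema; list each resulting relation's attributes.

Candidate keys of the original relation: {C, F}, {E, F}.
In {A, B, C, D, E, F}, {B, C} is not a superkey ({B, C}⁺ restricted to this set is {B, C, D}), so split on B, C -> D into {B, C, D} and {A, B, C, E, F}.
{B, C, D} has no BCNF violation.
{A, B, C, E, F} has no BCNF violation.

{A, B, C, E, F}; {B, C, D}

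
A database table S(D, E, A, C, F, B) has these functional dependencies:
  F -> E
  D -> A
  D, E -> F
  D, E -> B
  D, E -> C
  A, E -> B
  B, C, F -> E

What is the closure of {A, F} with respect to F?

{A, B, E, F}

Start with {A, F}.
F -> E applies; add {E} → now {A, E, F}.
A, E -> B applies; add {B} → now {A, B, E, F}.
No further FD applies.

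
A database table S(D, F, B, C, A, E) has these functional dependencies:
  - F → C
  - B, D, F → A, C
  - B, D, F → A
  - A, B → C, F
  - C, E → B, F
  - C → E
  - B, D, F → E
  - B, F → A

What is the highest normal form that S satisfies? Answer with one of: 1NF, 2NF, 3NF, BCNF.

1NF

Candidate keys: {A, B, D}, {C, D}, {D, F}. Prime attributes: {A, B, C, D, F}.
For F → C we have {F}⁺ = {A, B, C, E, F}; {F} is not a superkey, so BCNF fails.
C → E determines the non-prime attribute {E} from a non-superkey — 3NF is violated.
{C} is a proper subset of the key {C, D}, and {C}⁺ contains the non-prime attribute {E} — a partial dependency, so 2NF is violated.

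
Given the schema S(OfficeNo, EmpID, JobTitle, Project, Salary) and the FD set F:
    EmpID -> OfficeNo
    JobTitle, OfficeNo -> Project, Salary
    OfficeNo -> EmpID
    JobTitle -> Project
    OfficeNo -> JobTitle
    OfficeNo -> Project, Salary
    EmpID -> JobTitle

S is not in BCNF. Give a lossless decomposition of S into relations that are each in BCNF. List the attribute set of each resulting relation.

{EmpID, JobTitle, OfficeNo, Salary}; {JobTitle, Project}

Candidate keys of the original relation: {EmpID}, {OfficeNo}.
Within {EmpID, JobTitle, OfficeNo, Project, Salary}: {JobTitle}⁺ ∩ {EmpID, JobTitle, OfficeNo, Project, Salary} = {JobTitle, Project}, not the whole set, so JobTitle -> Project violates BCNF; decompose into {JobTitle, Project} and {EmpID, JobTitle, OfficeNo, Salary}.
{JobTitle, Project} has no BCNF violation.
{EmpID, JobTitle, OfficeNo, Salary} has no BCNF violation.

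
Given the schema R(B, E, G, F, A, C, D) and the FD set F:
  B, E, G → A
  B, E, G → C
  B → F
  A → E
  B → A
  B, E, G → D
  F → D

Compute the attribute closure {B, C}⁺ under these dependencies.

Start with {B, C}.
B → F applies; add {F} → now {B, C, F}.
B → A applies; add {A} → now {A, B, C, F}.
F → D applies; add {D} → now {A, B, C, D, F}.
A → E applies; add {E} → now {A, B, C, D, E, F}.
No further FD applies.

{A, B, C, D, E, F}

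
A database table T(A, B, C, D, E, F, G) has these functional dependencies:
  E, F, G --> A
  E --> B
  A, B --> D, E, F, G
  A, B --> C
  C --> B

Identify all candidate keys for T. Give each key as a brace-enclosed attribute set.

Closure of {A, B} is {A, B, C, D, E, F, G}, the whole schema; {A, B} is a candidate key.
Closure of {A, C} is {A, B, C, D, E, F, G}, the whole schema; {A, C} is a candidate key.
Closure of {A, E} is {A, B, C, D, E, F, G}, the whole schema; {A, E} is a candidate key.
Closure of {E, F, G} is {A, B, C, D, E, F, G}, the whole schema; {E, F, G} is a candidate key.
These are minimal and exhaustive — every other superkey contains one of them.

{A, B}, {A, C}, {A, E}, {E, F, G}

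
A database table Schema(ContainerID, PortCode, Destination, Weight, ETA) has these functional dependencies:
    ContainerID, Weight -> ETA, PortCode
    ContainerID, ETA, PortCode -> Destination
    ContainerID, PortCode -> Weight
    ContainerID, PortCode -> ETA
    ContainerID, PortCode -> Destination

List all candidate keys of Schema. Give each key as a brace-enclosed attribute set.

Attributes never on any right-hand side: {ContainerID} — every candidate key must contain it.
Closure of {ContainerID, PortCode} is {ContainerID, Destination, ETA, PortCode, Weight}, the whole schema; {ContainerID, PortCode} is a candidate key.
Closure of {ContainerID, Weight} is {ContainerID, Destination, ETA, PortCode, Weight}, the whole schema; {ContainerID, Weight} is a candidate key.
Any other superkey properly contains one of these, so there are no further candidate keys.

{ContainerID, PortCode}, {ContainerID, Weight}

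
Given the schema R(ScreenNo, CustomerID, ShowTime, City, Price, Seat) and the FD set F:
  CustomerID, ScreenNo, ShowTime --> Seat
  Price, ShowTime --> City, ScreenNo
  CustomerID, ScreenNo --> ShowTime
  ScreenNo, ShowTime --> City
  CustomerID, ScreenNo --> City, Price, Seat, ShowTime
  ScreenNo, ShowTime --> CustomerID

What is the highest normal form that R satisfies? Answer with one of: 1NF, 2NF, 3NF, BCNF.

BCNF

Candidate keys: {CustomerID, ScreenNo}, {Price, ShowTime}, {ScreenNo, ShowTime}. Prime attributes: {CustomerID, Price, ScreenNo, ShowTime}.
Each dependency's left side is a superkey — BCNF holds.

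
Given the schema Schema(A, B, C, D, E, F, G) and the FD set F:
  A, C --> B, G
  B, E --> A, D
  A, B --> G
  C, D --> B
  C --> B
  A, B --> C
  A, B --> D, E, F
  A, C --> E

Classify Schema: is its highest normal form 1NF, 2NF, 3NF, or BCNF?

Candidate keys: {A, B}, {A, C}, {B, E}, {C, E}. Prime attributes: {A, B, C, E}.
C, D --> B breaks BCNF: {C, D}⁺ = {B, C, D}, so {C, D} is not a superkey.
But every attribute on its right side ({B}) is prime, and the same holds for every other non-superkey FD, so 3NF still holds.

3NF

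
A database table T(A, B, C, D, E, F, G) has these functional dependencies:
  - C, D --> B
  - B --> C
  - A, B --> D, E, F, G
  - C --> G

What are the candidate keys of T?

{A} never appears on the right of any FD, so every key must include it.
{A, B}⁺ = {A, B, C, D, E, F, G}, which is every attribute, so {A, B} is a candidate key.
{A, C, D}⁺ = {A, B, C, D, E, F, G}, which is every attribute, so {A, C, D} is a candidate key.
Any other superkey properly contains one of these, so there are no further candidate keys.

{A, B}, {A, C, D}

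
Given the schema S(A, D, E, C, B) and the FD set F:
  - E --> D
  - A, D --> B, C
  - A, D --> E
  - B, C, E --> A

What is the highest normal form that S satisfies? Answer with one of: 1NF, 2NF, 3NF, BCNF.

Candidate keys: {A, D}, {A, E}, {B, C, E}. Prime attributes: {A, B, C, D, E}.
For E --> D we have {E}⁺ = {D, E}; {E} is not a superkey, so BCNF fails.
But every attribute on its right side ({D}) is prime, and the same holds for every other non-superkey FD, so 3NF still holds.

3NF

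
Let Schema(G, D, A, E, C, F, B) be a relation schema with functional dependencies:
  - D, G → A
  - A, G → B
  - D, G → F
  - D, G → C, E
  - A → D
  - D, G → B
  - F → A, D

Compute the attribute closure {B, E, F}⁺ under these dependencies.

{A, B, D, E, F}

Start with {B, E, F}.
F → A, D applies; add {A, D} → now {A, B, D, E, F}.
No further FD applies.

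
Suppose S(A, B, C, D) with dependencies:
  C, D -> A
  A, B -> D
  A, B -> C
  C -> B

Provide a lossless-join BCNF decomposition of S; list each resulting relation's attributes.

Candidate keys of the original relation: {A, B}, {A, C}, {C, D}.
{A, B, C, D}: {C} determines {B, C} here but is not a superkey — split on C -> B, giving {B, C} and {A, C, D}.
{B, C}: every determinant is a superkey — BCNF.
{A, C, D}: every determinant is a superkey — BCNF.

{A, C, D}; {B, C}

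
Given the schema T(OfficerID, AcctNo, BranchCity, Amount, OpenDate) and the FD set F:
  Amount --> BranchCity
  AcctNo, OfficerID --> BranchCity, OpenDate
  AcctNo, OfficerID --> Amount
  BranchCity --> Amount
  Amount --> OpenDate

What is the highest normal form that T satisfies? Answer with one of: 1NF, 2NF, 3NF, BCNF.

2NF

Candidate key: {AcctNo, OfficerID}. Prime attributes: {AcctNo, OfficerID}.
Amount --> BranchCity breaks BCNF: {Amount}⁺ = {Amount, BranchCity, OpenDate}, so {Amount} is not a superkey.
Amount --> BranchCity has non-prime {BranchCity} on the right and a non-superkey on the left, so 3NF fails.
No proper subset of a key has a non-prime attribute in its closure, so there is no partial dependency; 2NF holds.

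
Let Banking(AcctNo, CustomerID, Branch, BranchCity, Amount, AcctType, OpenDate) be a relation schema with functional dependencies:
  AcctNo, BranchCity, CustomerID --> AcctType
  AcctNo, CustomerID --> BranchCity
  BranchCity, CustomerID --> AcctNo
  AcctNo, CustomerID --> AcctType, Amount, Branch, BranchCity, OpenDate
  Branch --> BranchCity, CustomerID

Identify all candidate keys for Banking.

{AcctNo, CustomerID}, {Branch}, {BranchCity, CustomerID}

{Branch}⁺ = {AcctNo, AcctType, Amount, Branch, BranchCity, CustomerID, OpenDate}, which is every attribute, so {Branch} is a candidate key.
{AcctNo, CustomerID}⁺ = {AcctNo, AcctType, Amount, Branch, BranchCity, CustomerID, OpenDate}, which is every attribute, so {AcctNo, CustomerID} is a candidate key.
{BranchCity, CustomerID}⁺ = {AcctNo, AcctType, Amount, Branch, BranchCity, CustomerID, OpenDate}, which is every attribute, so {BranchCity, CustomerID} is a candidate key.
Any other superkey properly contains one of these, so there are no further candidate keys.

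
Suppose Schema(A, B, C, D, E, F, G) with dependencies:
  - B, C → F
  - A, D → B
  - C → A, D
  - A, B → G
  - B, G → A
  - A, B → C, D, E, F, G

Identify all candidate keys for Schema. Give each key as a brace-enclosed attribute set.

{C} is a candidate key since {C}⁺ = {A, B, C, D, E, F, G} covers every attribute.
{A, B} is a candidate key since {A, B}⁺ = {A, B, C, D, E, F, G} covers every attribute.
{A, D} is a candidate key since {A, D}⁺ = {A, B, C, D, E, F, G} covers every attribute.
{B, G} is a candidate key since {B, G}⁺ = {A, B, C, D, E, F, G} covers every attribute.
No proper subset of any of these is a key, and no other minimal superkey exists.

{A, B}, {A, D}, {B, G}, {C}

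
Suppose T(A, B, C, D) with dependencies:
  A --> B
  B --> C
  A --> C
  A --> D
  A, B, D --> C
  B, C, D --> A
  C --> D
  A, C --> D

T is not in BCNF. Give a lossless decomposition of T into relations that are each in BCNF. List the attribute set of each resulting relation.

Candidate keys of the original relation: {A}, {B}.
{A, B, C, D}: {C} determines {C, D} here but is not a superkey — split on C --> D, giving {C, D} and {A, B, C}.
{C, D} is in BCNF.
{A, B, C} is in BCNF.

{A, B, C}; {C, D}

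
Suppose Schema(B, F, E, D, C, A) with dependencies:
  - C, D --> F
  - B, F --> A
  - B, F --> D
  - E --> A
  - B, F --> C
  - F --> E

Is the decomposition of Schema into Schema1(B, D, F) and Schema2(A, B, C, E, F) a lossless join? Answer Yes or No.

The shared attributes are {B, F} and {B, F}⁺ = {A, B, C, D, E, F}.
This includes all of Schema1, so the common attributes are a superkey of Schema1 — the join is lossless.

Yes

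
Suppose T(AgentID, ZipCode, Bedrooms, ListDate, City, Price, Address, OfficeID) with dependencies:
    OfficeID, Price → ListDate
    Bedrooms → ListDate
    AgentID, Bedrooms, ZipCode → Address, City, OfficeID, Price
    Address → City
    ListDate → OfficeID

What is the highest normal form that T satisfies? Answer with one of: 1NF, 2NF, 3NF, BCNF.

1NF

Candidate key: {AgentID, Bedrooms, ZipCode}. Prime attributes: {AgentID, Bedrooms, ZipCode}.
OfficeID, Price → ListDate: {OfficeID, Price}⁺ = {ListDate, OfficeID, Price}, which is not all of the attributes, so the left side is not a superkey — BCNF is violated.
Because {ListDate} is non-prime and the left side of OfficeID, Price → ListDate is not a superkey, the relation is not in 3NF.
The proper key subset {Bedrooms} of {AgentID, Bedrooms, ZipCode} determines non-prime {ListDate, OfficeID}, so the relation is not even in 2NF.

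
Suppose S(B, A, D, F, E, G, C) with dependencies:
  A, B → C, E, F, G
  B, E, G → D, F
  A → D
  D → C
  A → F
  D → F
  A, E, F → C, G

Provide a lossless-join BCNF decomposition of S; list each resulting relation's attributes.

Candidate key of the original relation: {A, B}.
In {A, B, C, D, E, F, G}, {B, E, G} is not a superkey ({B, E, G}⁺ restricted to this set is {B, C, D, E, F, G}), so split on B, E, G → C, D, F into {B, C, D, E, F, G} and {A, B, E, G}.
In {B, C, D, E, F, G}, {D} is not a superkey ({D}⁺ restricted to this set is {C, D, F}), so split on D → C, F into {C, D, F} and {B, D, E, G}.
{C, D, F} has no BCNF violation.
{B, D, E, G} has no BCNF violation.
In {A, B, E, G}, {A, E} is not a superkey ({A, E}⁺ restricted to this set is {A, E, G}), so split on A, E → G into {A, E, G} and {A, B, E}.
{A, E, G} has no BCNF violation.
{A, B, E} has no BCNF violation.

{A, B, E}; {A, E, G}; {B, D, E, G}; {C, D, F}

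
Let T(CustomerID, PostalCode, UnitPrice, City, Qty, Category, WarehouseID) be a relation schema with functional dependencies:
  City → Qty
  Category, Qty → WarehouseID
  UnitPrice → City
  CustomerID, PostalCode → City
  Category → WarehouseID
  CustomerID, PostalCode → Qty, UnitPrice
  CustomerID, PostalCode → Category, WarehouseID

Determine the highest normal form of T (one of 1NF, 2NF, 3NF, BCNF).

Candidate key: {CustomerID, PostalCode}. Prime attributes: {CustomerID, PostalCode}.
City → Qty breaks BCNF: {City}⁺ = {City, Qty}, so {City} is not a superkey.
Because {Qty} is non-prime and the left side of City → Qty is not a superkey, the relation is not in 3NF.
Checking every proper subset of each key, none determines a non-prime attribute — 2NF is satisfied.

2NF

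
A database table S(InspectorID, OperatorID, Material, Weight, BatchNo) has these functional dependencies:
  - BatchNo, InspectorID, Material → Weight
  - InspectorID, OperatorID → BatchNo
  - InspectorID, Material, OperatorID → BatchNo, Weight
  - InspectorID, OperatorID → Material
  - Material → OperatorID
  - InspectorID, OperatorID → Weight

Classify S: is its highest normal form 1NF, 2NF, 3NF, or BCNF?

Candidate keys: {InspectorID, Material}, {InspectorID, OperatorID}. Prime attributes: {InspectorID, Material, OperatorID}.
For Material → OperatorID we have {Material}⁺ = {Material, OperatorID}; {Material} is not a superkey, so BCNF fails.
Since {OperatorID} ⊆ prime attributes and every other non-superkey FD also has a prime right side, the schema is in 3NF.

3NF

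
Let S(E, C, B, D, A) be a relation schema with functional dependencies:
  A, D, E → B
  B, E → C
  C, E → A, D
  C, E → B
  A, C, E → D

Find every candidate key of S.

No FD produces {E}, so it must be in every candidate key.
{B, E}⁺ = {A, B, C, D, E}, which is every attribute, so {B, E} is a candidate key.
{C, E}⁺ = {A, B, C, D, E}, which is every attribute, so {C, E} is a candidate key.
{A, D, E}⁺ = {A, B, C, D, E}, which is every attribute, so {A, D, E} is a candidate key.
These are minimal and exhaustive — every other superkey contains one of them.

{A, D, E}, {B, E}, {C, E}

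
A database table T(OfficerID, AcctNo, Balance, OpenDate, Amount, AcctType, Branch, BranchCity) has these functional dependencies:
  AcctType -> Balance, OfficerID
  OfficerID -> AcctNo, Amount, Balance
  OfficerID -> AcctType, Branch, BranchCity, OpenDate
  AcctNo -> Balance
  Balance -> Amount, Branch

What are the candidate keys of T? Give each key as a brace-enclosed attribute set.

{AcctType}, {OfficerID}

Closure of {AcctType} is {AcctNo, AcctType, Amount, Balance, Branch, BranchCity, OfficerID, OpenDate}, the whole schema; {AcctType} is a candidate key.
Closure of {OfficerID} is {AcctNo, AcctType, Amount, Balance, Branch, BranchCity, OfficerID, OpenDate}, the whole schema; {OfficerID} is a candidate key.
Any other superkey properly contains one of these, so there are no further candidate keys.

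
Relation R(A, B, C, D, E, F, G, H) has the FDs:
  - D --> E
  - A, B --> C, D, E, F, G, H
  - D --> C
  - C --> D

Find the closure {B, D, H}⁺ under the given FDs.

Start with {B, D, H}.
D --> E applies; add {E} → now {B, D, E, H}.
D --> C applies; add {C} → now {B, C, D, E, H}.
No further FD applies.

{B, C, D, E, H}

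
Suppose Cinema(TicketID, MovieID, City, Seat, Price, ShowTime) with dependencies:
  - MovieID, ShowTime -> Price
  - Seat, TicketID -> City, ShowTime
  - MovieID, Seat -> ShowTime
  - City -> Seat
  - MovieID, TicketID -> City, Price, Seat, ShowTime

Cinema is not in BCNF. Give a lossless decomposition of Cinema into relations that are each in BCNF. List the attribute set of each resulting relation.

Candidate key of the original relation: {MovieID, TicketID}.
Within {City, MovieID, Price, Seat, ShowTime, TicketID}: {MovieID, ShowTime}⁺ ∩ {City, MovieID, Price, Seat, ShowTime, TicketID} = {MovieID, Price, ShowTime}, not the whole set, so MovieID, ShowTime -> Price violates BCNF; decompose into {MovieID, Price, ShowTime} and {City, MovieID, Seat, ShowTime, TicketID}.
{MovieID, Price, ShowTime}: every determinant is a superkey — BCNF.
Within {City, MovieID, Seat, ShowTime, TicketID}: {Seat, TicketID}⁺ ∩ {City, MovieID, Seat, ShowTime, TicketID} = {City, Seat, ShowTime, TicketID}, not the whole set, so Seat, TicketID -> City, ShowTime violates BCNF; decompose into {City, Seat, ShowTime, TicketID} and {MovieID, Seat, TicketID}.
Within {City, Seat, ShowTime, TicketID}: {City}⁺ ∩ {City, Seat, ShowTime, TicketID} = {City, Seat}, not the whole set, so City -> Seat violates BCNF; decompose into {City, Seat} and {City, ShowTime, TicketID}.
{City, Seat}: every determinant is a superkey — BCNF.
{City, ShowTime, TicketID}: every determinant is a superkey — BCNF.
{MovieID, Seat, TicketID}: every determinant is a superkey — BCNF.

{City, Seat}; {City, ShowTime, TicketID}; {MovieID, Price, ShowTime}; {MovieID, Seat, TicketID}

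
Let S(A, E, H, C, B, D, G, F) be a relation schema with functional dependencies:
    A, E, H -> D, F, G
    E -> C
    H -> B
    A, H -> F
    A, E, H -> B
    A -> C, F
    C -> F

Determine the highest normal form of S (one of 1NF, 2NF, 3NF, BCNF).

1NF

Candidate key: {A, E, H}. Prime attributes: {A, E, H}.
E -> C: {E}⁺ = {C, E, F}, which is not all of the attributes, so the left side is not a superkey — BCNF is violated.
Because {C} is non-prime and the left side of E -> C is not a superkey, the relation is not in 3NF.
The proper key subset {A} of {A, E, H} determines non-prime {C, F}, so the relation is not even in 2NF.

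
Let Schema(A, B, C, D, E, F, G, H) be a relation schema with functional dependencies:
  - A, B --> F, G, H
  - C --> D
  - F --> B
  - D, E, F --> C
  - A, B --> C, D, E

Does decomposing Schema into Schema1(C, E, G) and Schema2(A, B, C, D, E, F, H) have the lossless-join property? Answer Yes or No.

The shared attributes are {C, E} and {C, E}⁺ = {C, D, E}.
The closure covers neither Schema1 nor Schema2 entirely; the join is not lossless.

No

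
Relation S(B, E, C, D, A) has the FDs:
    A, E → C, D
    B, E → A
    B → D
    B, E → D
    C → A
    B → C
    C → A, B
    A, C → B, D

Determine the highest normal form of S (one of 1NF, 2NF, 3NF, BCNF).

Candidate keys: {A, E}, {B, E}, {C, E}. Prime attributes: {A, B, C, E}.
B → D breaks BCNF: {B}⁺ = {A, B, C, D}, so {B} is not a superkey.
B → D determines the non-prime attribute {D} from a non-superkey — 3NF is violated.
The proper key subset {B} of {B, E} determines non-prime {D}, so the relation is not even in 2NF.

1NF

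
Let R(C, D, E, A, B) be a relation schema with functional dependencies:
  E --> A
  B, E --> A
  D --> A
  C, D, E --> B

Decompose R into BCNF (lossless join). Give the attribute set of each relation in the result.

Candidate key of the original relation: {C, D, E}.
In {A, B, C, D, E}, {E} is not a superkey ({E}⁺ restricted to this set is {A, E}), so split on E --> A into {A, E} and {B, C, D, E}.
{A, E} has no BCNF violation.
{B, C, D, E} has no BCNF violation.

{A, E}; {B, C, D, E}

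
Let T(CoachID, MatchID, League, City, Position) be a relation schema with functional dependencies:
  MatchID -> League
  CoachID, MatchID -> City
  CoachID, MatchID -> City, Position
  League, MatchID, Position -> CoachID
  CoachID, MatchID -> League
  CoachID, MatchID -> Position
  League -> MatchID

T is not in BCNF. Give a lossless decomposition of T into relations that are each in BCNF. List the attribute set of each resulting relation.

Candidate keys of the original relation: {CoachID, League}, {CoachID, MatchID}, {League, Position}, {MatchID, Position}.
In {City, CoachID, League, MatchID, Position}, {MatchID} is not a superkey ({MatchID}⁺ restricted to this set is {League, MatchID}), so split on MatchID -> League into {League, MatchID} and {City, CoachID, MatchID, Position}.
{League, MatchID}: every determinant is a superkey — BCNF.
{City, CoachID, MatchID, Position}: every determinant is a superkey — BCNF.

{City, CoachID, MatchID, Position}; {League, MatchID}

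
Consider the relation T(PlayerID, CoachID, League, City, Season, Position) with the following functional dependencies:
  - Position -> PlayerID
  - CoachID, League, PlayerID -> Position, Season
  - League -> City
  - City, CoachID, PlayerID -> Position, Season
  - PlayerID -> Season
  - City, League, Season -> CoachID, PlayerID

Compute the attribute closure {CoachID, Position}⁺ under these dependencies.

Start with {CoachID, Position}.
Position -> PlayerID applies; add {PlayerID} → now {CoachID, PlayerID, Position}.
PlayerID -> Season applies; add {Season} → now {CoachID, PlayerID, Position, Season}.
No further FD applies.

{CoachID, PlayerID, Position, Season}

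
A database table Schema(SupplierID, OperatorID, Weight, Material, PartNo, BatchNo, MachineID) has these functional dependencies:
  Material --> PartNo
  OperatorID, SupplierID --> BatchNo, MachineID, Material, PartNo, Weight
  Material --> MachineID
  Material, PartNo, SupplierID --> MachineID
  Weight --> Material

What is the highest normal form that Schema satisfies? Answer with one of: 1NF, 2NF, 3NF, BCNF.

2NF

Candidate key: {OperatorID, SupplierID}. Prime attributes: {OperatorID, SupplierID}.
Material --> PartNo breaks BCNF: {Material}⁺ = {MachineID, Material, PartNo}, so {Material} is not a superkey.
Material --> PartNo determines the non-prime attribute {PartNo} from a non-superkey — 3NF is violated.
Checking every proper subset of each key, none determines a non-prime attribute — 2NF is satisfied.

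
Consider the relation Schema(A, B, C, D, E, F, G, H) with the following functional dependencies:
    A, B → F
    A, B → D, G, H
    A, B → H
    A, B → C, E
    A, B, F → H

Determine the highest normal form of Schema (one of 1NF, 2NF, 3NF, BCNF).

Candidate key: {A, B}. Prime attributes: {A, B}.
The left-hand side of every FD is a superkey, so BCNF is satisfied.

BCNF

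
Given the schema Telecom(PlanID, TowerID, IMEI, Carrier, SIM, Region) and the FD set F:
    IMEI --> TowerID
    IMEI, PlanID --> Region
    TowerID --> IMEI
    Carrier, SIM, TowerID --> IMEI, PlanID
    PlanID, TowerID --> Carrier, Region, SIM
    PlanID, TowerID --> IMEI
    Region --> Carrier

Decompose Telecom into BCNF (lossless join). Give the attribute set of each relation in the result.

{Carrier, Region}; {IMEI, PlanID, Region, SIM}; {IMEI, TowerID}

Candidate keys of the original relation: {Carrier, IMEI, SIM}, {Carrier, SIM, TowerID}, {IMEI, PlanID}, {IMEI, Region, SIM}, {PlanID, TowerID}, {Region, SIM, TowerID}.
{Carrier, IMEI, PlanID, Region, SIM, TowerID}: {IMEI} determines {IMEI, TowerID} here but is not a superkey — split on IMEI --> TowerID, giving {IMEI, TowerID} and {Carrier, IMEI, PlanID, Region, SIM}.
{IMEI, TowerID} is in BCNF.
{Carrier, IMEI, PlanID, Region, SIM}: {Region} determines {Carrier, Region} here but is not a superkey — split on Region --> Carrier, giving {Carrier, Region} and {IMEI, PlanID, Region, SIM}.
{Carrier, Region} is in BCNF.
{IMEI, PlanID, Region, SIM} is in BCNF.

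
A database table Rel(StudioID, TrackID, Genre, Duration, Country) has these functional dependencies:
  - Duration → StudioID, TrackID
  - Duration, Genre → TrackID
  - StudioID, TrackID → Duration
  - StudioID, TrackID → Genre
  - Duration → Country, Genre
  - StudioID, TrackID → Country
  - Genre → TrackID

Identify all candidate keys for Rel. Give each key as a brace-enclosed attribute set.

{Duration}, {Genre, StudioID}, {StudioID, TrackID}

{Duration}⁺ = {Country, Duration, Genre, StudioID, TrackID}, which is every attribute, so {Duration} is a candidate key.
{Genre, StudioID}⁺ = {Country, Duration, Genre, StudioID, TrackID}, which is every attribute, so {Genre, StudioID} is a candidate key.
{StudioID, TrackID}⁺ = {Country, Duration, Genre, StudioID, TrackID}, which is every attribute, so {StudioID, TrackID} is a candidate key.
These are minimal and exhaustive — every other superkey contains one of them.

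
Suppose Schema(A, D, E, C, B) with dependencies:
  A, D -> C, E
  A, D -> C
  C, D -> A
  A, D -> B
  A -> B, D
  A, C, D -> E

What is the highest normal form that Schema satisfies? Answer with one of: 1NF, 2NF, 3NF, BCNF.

BCNF

Candidate keys: {A}, {C, D}. Prime attributes: {A, C, D}.
The left-hand side of every FD is a superkey, so BCNF is satisfied.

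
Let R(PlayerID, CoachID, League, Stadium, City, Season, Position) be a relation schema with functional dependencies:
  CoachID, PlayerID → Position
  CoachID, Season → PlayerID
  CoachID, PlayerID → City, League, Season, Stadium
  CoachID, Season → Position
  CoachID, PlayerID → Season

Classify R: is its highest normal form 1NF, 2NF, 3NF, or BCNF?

BCNF

Candidate keys: {CoachID, PlayerID}, {CoachID, Season}. Prime attributes: {CoachID, PlayerID, Season}.
Every FD has a superkey on the left, so the relation is in BCNF.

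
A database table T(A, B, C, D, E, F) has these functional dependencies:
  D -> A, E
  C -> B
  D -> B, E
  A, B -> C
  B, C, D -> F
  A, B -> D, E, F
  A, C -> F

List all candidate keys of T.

{D}⁺ = {A, B, C, D, E, F} — all of the relation — so {D} is a candidate key.
{A, B}⁺ = {A, B, C, D, E, F} — all of the relation — so {A, B} is a candidate key.
{A, C}⁺ = {A, B, C, D, E, F} — all of the relation — so {A, C} is a candidate key.
These are minimal and exhaustive — every other superkey contains one of them.

{A, B}, {A, C}, {D}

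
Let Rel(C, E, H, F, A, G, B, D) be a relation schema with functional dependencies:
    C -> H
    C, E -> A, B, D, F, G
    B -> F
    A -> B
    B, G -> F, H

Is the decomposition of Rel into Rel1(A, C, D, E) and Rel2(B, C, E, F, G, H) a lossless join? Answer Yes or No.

Yes

Rel1 ∩ Rel2 = {C, E}; its closure under F is {A, B, C, D, E, F, G, H}.
This includes all of Rel1, so the common attributes are a superkey of Rel1 — the join is lossless.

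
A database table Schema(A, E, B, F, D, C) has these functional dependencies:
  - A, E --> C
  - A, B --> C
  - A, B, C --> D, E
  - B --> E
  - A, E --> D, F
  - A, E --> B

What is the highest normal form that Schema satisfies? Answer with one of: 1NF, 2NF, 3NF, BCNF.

Candidate keys: {A, B}, {A, E}. Prime attributes: {A, B, E}.
For B --> E we have {B}⁺ = {B, E}; {B} is not a superkey, so BCNF fails.
Since {E} ⊆ prime attributes and every other non-superkey FD also has a prime right side, the schema is in 3NF.

3NF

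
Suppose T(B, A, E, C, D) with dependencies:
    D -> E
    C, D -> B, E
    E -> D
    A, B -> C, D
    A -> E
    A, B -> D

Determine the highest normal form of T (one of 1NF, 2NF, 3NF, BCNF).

Candidate keys: {A, B}, {A, C}. Prime attributes: {A, B, C}.
For D -> E we have {D}⁺ = {D, E}; {D} is not a superkey, so BCNF fails.
D -> E has non-prime {E} on the right and a non-superkey on the left, so 3NF fails.
{A} is a proper subset of the key {A, B}, and {A}⁺ contains the non-prime attributes {D, E} — a partial dependency, so 2NF is violated.

1NF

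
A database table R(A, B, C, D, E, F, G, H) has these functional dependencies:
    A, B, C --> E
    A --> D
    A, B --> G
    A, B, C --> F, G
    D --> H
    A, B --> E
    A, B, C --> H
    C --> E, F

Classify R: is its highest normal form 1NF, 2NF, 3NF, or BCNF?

1NF

Candidate key: {A, B, C}. Prime attributes: {A, B, C}.
A --> D breaks BCNF: {A}⁺ = {A, D, H}, so {A} is not a superkey.
A --> D determines the non-prime attribute {D} from a non-superkey — 3NF is violated.
Since {A} ⊂ {A, B, C} and {A}⁺ ⊇ {D, H} with {D, H} non-prime, there is a partial dependency; 2NF fails.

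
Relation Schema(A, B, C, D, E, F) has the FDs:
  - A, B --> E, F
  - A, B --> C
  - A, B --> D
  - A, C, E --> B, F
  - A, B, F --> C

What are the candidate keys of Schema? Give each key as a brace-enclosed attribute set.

Attributes never on any right-hand side: {A} — every candidate key must contain it.
{A, B}⁺ = {A, B, C, D, E, F} — all of the relation — so {A, B} is a candidate key.
{A, C, E}⁺ = {A, B, C, D, E, F} — all of the relation — so {A, C, E} is a candidate key.
These are minimal and exhaustive — every other superkey contains one of them.

{A, B}, {A, C, E}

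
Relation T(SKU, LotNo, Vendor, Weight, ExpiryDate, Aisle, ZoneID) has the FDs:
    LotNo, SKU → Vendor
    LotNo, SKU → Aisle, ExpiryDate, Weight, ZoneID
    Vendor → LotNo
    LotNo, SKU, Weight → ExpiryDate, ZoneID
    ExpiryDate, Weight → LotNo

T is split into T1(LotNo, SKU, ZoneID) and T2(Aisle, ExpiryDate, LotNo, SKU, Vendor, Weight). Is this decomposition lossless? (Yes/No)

The shared attributes are {LotNo, SKU} and {LotNo, SKU}⁺ = {Aisle, ExpiryDate, LotNo, SKU, Vendor, Weight, ZoneID}.
Since T1 ⊆ {Aisle, ExpiryDate, LotNo, SKU, Vendor, Weight, ZoneID}, the intersection is a superkey of T1; the decomposition is lossless.

Yes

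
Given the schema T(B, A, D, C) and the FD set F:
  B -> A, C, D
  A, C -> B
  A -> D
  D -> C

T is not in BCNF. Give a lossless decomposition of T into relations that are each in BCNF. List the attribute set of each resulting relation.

{A, B, D}; {C, D}

Candidate keys of the original relation: {A}, {B}.
In {A, B, C, D}, {D} is not a superkey ({D}⁺ restricted to this set is {C, D}), so split on D -> C into {C, D} and {A, B, D}.
{C, D} is in BCNF.
{A, B, D} is in BCNF.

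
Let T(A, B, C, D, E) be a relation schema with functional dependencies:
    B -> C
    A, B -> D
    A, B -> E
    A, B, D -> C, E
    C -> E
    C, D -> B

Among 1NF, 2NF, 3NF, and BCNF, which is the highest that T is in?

Candidate keys: {A, B}, {A, C, D}. Prime attributes: {A, B, C, D}.
B -> C: {B}⁺ = {B, C, E}, which is not all of the attributes, so the left side is not a superkey — BCNF is violated.
C -> E determines the non-prime attribute {E} from a non-superkey — 3NF is violated.
{B} is a proper subset of the key {A, B}, and {B}⁺ contains the non-prime attribute {E} — a partial dependency, so 2NF is violated.

1NF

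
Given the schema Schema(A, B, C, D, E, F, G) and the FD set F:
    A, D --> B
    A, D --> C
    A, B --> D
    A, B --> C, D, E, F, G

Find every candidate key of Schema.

{A, B}, {A, D}

{A} never appears on the right of any FD, so every key must include it.
{A, B}⁺ = {A, B, C, D, E, F, G}, which is every attribute, so {A, B} is a candidate key.
{A, D}⁺ = {A, B, C, D, E, F, G}, which is every attribute, so {A, D} is a candidate key.
These are minimal and exhaustive — every other superkey contains one of them.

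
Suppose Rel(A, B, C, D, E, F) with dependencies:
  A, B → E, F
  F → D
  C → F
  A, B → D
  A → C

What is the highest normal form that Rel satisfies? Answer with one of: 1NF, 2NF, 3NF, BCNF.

Candidate key: {A, B}. Prime attributes: {A, B}.
F → D breaks BCNF: {F}⁺ = {D, F}, so {F} is not a superkey.
Because {D} is non-prime and the left side of F → D is not a superkey, the relation is not in 3NF.
{A} is a proper subset of the key {A, B}, and {A}⁺ contains the non-prime attributes {C, D, F} — a partial dependency, so 2NF is violated.

1NF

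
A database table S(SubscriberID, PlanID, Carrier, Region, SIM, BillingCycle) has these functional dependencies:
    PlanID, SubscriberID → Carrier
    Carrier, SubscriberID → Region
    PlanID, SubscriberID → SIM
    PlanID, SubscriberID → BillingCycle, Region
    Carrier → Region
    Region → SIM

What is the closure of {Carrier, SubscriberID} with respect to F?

{Carrier, Region, SIM, SubscriberID}

Start with {Carrier, SubscriberID}.
Carrier, SubscriberID → Region applies; add {Region} → now {Carrier, Region, SubscriberID}.
Region → SIM applies; add {SIM} → now {Carrier, Region, SIM, SubscriberID}.
No further FD applies.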